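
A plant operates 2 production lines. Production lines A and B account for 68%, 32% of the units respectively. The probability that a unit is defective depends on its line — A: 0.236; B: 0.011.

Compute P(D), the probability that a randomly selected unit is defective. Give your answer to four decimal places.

0.1640

By the law of total probability,
P(D) = P(D|A)·P(A) + P(D|B)·P(B)
      = 0.236·0.68 + 0.011·0.32
      = 0.16048 + 0.00352 = 0.164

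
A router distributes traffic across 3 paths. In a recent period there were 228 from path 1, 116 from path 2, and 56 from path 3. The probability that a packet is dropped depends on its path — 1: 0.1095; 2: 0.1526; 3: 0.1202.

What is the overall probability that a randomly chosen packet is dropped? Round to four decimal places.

0.1235

Total: 228 + 116 + 56 = 400.
P(1) = 228/400 = 0.57. P(2) = 116/400 = 0.29. P(3) = 56/400 = 0.14.
P(L) = P(L|1)·P(1) + P(L|2)·P(2) + P(L|3)·P(3)
      = 0.1095·0.57 + 0.1526·0.29 + 0.1202·0.14
      = 0.062415 + 0.044254 + 0.016828 = 0.123497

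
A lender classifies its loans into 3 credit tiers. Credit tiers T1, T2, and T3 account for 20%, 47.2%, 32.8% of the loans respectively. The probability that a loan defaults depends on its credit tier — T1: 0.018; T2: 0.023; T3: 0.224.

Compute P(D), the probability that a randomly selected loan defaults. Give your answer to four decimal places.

0.0879

P(D) = P(D|T1)·P(T1) + P(D|T2)·P(T2) + P(D|T3)·P(T3)
      = 0.018·0.2 + 0.023·0.472 + 0.224·0.328
      = 0.0036 + 0.010856 + 0.073472 = 0.087928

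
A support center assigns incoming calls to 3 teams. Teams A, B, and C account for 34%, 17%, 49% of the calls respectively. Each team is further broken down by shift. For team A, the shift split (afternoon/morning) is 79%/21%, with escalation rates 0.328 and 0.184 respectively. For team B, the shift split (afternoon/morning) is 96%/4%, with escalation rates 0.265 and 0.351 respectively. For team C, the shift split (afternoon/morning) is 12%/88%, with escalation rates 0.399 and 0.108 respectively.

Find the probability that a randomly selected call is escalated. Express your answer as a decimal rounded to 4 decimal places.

P(E|A) = 0.79·0.328 + 0.21·0.184 = 0.25912 + 0.03864 = 0.29776
P(E|B) = 0.96·0.265 + 0.04·0.351 = 0.2544 + 0.01404 = 0.26844
P(E|C) = 0.12·0.399 + 0.88·0.108 = 0.04788 + 0.09504 = 0.14292
By total probability over the outer partition,
P(E) = 0.34·0.29776 + 0.17·0.26844 + 0.49·0.14292
      = 0.1012384 + 0.0456348 + 0.0700308 = 0.216904

0.2169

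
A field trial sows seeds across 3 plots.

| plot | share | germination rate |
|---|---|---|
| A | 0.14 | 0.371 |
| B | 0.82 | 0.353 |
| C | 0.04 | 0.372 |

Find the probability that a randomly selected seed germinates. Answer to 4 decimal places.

Summing over the partition,
P(G) = P(G|A)·P(A) + P(G|B)·P(B) + P(G|C)·P(C)
      = 0.371·0.14 + 0.353·0.82 + 0.372·0.04
      = 0.05194 + 0.28946 + 0.01488 = 0.35628

0.3563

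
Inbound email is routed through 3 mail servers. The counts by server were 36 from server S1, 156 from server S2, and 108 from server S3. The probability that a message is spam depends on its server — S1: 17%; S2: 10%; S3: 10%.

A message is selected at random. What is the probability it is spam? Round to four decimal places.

0.1084

Total: 36 + 156 + 108 = 300.
P(S1) = 36/300 = 0.12. P(S2) = 156/300 = 0.52. P(S3) = 108/300 = 0.36.
P(S) = P(S|S1)·P(S1) + P(S|S2)·P(S2) + P(S|S3)·P(S3)
      = 0.17·0.12 + 0.1·0.52 + 0.1·0.36
      = 0.0204 + 0.052 + 0.036 = 0.1084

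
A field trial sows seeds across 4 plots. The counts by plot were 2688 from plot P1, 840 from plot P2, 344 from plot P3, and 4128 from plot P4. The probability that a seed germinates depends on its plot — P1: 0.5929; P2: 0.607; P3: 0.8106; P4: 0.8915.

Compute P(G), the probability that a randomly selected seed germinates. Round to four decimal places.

P(G) ≈ 0.7578

Total: 2688 + 840 + 344 + 4128 = 8000.
P(P1) = 2688/8000 = 0.336. P(P2) = 840/8000 = 0.105. P(P3) = 344/8000 = 0.043. P(P4) = 4128/8000 = 0.516.
Using total probability over the partition,
P(G) = P(G|P1)·P(P1) + P(G|P2)·P(P2) + P(G|P3)·P(P3) + P(G|P4)·P(P4)
      = 0.5929·0.336 + 0.607·0.105 + 0.8106·0.043 + 0.8915·0.516
      = 0.1992144 + 0.063735 + 0.0348558 + 0.460014 = 0.7578192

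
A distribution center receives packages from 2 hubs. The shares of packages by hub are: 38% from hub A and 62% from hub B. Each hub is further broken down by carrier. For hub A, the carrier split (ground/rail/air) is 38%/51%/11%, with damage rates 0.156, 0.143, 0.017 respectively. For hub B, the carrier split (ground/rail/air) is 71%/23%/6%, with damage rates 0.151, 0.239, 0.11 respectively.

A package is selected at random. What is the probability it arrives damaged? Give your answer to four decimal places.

P(D|A) = 0.38·0.156 + 0.51·0.143 + 0.11·0.017 = 0.05928 + 0.07293 + 0.00187 = 0.13408
P(D|B) = 0.71·0.151 + 0.23·0.239 + 0.06·0.11 = 0.10721 + 0.05497 + 0.0066 = 0.16878
Then overall,
P(D) = 0.38·0.13408 + 0.62·0.16878
      = 0.0509504 + 0.1046436 = 0.155594

P(D) ≈ 0.1556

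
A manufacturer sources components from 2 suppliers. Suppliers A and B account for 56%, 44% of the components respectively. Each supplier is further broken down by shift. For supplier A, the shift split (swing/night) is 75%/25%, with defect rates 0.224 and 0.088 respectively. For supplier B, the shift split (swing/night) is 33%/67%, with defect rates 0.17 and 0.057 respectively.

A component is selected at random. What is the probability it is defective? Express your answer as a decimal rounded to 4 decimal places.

P(D) ≈ 0.1479

P(D|A) = 0.75·0.224 + 0.25·0.088 = 0.168 + 0.022 = 0.19
P(D|B) = 0.33·0.17 + 0.67·0.057 = 0.0561 + 0.03819 = 0.09429
Then overall,
P(D) = 0.56·0.19 + 0.44·0.09429
      = 0.1064 + 0.0414876 = 0.1478876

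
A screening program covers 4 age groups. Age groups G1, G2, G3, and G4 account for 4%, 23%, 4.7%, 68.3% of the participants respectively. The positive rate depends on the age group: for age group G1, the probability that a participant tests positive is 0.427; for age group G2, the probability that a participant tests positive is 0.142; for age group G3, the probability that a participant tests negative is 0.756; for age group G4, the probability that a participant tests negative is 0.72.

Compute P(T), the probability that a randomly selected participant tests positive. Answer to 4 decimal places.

P(T|G3) = 1 − 0.756 = 0.244.
P(T|G4) = 1 − 0.72 = 0.28.
Using total probability over the partition,
P(T) = P(T|G1)·P(G1) + P(T|G2)·P(G2) + P(T|G3)·P(G3) + P(T|G4)·P(G4)
      = 0.427·0.04 + 0.142·0.23 + 0.244·0.047 + 0.28·0.683
      = 0.01708 + 0.03266 + 0.011468 + 0.19124 = 0.252448

P(T) ≈ 0.2524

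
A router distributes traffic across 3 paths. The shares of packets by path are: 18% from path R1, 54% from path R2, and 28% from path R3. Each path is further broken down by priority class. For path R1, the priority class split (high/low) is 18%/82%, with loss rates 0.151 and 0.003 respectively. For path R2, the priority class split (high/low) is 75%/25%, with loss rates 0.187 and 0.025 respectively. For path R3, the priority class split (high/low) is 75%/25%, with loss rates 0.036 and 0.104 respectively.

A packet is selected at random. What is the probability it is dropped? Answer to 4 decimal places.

P(L|R1) = 0.18·0.151 + 0.82·0.003 = 0.02718 + 0.00246 = 0.02964
P(L|R2) = 0.75·0.187 + 0.25·0.025 = 0.14025 + 0.00625 = 0.1465
P(L|R3) = 0.75·0.036 + 0.25·0.104 = 0.027 + 0.026 = 0.053
Then overall,
P(L) = 0.18·0.02964 + 0.54·0.1465 + 0.28·0.053
      = 0.0053352 + 0.07911 + 0.01484 = 0.0992852

0.0993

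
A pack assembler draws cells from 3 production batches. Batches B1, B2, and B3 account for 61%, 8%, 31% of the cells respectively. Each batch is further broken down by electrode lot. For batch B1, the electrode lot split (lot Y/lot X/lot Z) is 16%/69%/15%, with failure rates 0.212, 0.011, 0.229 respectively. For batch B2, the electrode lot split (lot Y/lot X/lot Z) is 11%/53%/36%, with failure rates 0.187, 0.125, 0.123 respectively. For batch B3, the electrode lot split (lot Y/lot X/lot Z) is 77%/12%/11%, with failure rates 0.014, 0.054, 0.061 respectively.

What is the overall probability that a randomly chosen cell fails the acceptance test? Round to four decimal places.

0.0642

P(F|B1) = 0.16·0.212 + 0.69·0.011 + 0.15·0.229 = 0.03392 + 0.00759 + 0.03435 = 0.07586
P(F|B2) = 0.11·0.187 + 0.53·0.125 + 0.36·0.123 = 0.02057 + 0.06625 + 0.04428 = 0.1311
P(F|B3) = 0.77·0.014 + 0.12·0.054 + 0.11·0.061 = 0.01078 + 0.00648 + 0.00671 = 0.02397
Then overall,
P(F) = 0.61·0.07586 + 0.08·0.1311 + 0.31·0.02397
      = 0.0462746 + 0.010488 + 0.0074307 = 0.0641933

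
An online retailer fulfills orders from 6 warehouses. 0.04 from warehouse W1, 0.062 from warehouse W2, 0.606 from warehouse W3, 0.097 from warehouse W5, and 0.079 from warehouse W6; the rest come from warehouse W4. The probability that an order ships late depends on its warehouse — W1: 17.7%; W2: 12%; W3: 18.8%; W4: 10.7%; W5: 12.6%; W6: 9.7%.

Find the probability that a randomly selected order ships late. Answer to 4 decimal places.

P(W4) = 1 − (0.04 + 0.062 + 0.606 + 0.097 + 0.079) = 0.116.
P(L) = P(L|W1)·P(W1) + P(L|W2)·P(W2) + P(L|W3)·P(W3) + P(L|W4)·P(W4) + P(L|W5)·P(W5) + P(L|W6)·P(W6)
      = 0.177·0.04 + 0.12·0.062 + 0.188·0.606 + 0.107·0.116 + 0.126·0.097 + 0.097·0.079
      = 0.00708 + 0.00744 + 0.113928 + 0.012412 + 0.012222 + 0.007663 = 0.160745

0.1607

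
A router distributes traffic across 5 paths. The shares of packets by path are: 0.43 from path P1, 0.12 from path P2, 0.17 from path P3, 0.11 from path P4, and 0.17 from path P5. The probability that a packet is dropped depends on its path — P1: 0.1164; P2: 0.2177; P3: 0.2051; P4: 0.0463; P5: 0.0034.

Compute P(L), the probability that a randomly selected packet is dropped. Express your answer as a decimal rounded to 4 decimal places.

P(L) = P(L|P1)·P(P1) + P(L|P2)·P(P2) + P(L|P3)·P(P3) + P(L|P4)·P(P4) + P(L|P5)·P(P5)
      = 0.1164·0.43 + 0.2177·0.12 + 0.2051·0.17 + 0.0463·0.11 + 0.0034·0.17
      = 0.050052 + 0.026124 + 0.034867 + 0.005093 + 0.000578 = 0.116714

P(L) ≈ 0.1167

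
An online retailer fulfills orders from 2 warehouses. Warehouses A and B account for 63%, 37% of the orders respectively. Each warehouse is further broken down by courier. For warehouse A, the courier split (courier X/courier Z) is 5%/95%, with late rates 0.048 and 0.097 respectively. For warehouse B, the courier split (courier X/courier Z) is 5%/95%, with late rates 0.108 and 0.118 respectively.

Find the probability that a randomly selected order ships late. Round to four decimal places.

0.1030

P(L|A) = 0.05·0.048 + 0.95·0.097 = 0.0024 + 0.09215 = 0.09455
P(L|B) = 0.05·0.108 + 0.95·0.118 = 0.0054 + 0.1121 = 0.1175
Then overall,
P(L) = 0.63·0.09455 + 0.37·0.1175
      = 0.0595665 + 0.043475 = 0.1030415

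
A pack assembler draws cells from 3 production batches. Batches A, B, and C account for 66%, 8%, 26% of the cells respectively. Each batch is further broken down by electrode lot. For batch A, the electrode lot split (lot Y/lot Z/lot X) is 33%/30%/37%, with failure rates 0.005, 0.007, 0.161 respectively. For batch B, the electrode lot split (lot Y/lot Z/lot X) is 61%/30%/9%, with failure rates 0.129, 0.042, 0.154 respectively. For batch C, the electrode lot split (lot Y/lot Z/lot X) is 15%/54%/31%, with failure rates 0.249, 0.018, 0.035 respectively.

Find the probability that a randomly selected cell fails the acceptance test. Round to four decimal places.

P(F) ≈ 0.0653

P(F|A) = 0.33·0.005 + 0.3·0.007 + 0.37·0.161 = 0.00165 + 0.0021 + 0.05957 = 0.06332
P(F|B) = 0.61·0.129 + 0.3·0.042 + 0.09·0.154 = 0.07869 + 0.0126 + 0.01386 = 0.10515
P(F|C) = 0.15·0.249 + 0.54·0.018 + 0.31·0.035 = 0.03735 + 0.00972 + 0.01085 = 0.05792
By total probability over the outer partition,
P(F) = 0.66·0.06332 + 0.08·0.10515 + 0.26·0.05792
      = 0.0417912 + 0.008412 + 0.0150592 = 0.0652624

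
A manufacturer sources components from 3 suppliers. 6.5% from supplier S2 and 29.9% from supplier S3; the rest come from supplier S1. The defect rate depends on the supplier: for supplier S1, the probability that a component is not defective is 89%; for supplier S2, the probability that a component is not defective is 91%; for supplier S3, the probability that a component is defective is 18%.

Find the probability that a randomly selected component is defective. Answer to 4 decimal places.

P(S1) = 1 − (0.065 + 0.299) = 0.636.
P(D|S1) = 1 − 0.89 = 0.11.
P(D|S2) = 1 − 0.91 = 0.09.
By the law of total probability,
P(D) = P(D|S1)·P(S1) + P(D|S2)·P(S2) + P(D|S3)·P(S3)
      = 0.11·0.636 + 0.09·0.065 + 0.18·0.299
      = 0.06996 + 0.00585 + 0.05382 = 0.12963

P(D) ≈ 0.1296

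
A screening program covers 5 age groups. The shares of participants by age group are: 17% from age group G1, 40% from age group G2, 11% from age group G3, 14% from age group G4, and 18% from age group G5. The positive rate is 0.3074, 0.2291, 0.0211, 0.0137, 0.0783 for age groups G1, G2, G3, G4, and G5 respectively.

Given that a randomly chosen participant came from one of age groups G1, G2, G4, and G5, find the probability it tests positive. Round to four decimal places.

0.1797

Let S = {G1, G2, G4, G5}.
P(S) = 0.17 + 0.4 + 0.14 + 0.18 = 0.89.
P(T ∩ S) = 0.3074·0.17 + 0.2291·0.4 + 0.0137·0.14 + 0.0783·0.18 = 0.052258 + 0.09164 + 0.001918 + 0.014094 = 0.15991.
P(T | S) = 0.15991 / 0.89 = 0.179674…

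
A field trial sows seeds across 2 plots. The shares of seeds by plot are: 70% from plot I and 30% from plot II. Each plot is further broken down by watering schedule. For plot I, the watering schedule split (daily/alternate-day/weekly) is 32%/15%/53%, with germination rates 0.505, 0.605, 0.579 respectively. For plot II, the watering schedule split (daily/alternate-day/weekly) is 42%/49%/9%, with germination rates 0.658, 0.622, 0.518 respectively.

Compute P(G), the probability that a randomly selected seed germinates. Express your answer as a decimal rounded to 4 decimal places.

P(G|I) = 0.32·0.505 + 0.15·0.605 + 0.53·0.579 = 0.1616 + 0.09075 + 0.30687 = 0.55922
P(G|II) = 0.42·0.658 + 0.49·0.622 + 0.09·0.518 = 0.27636 + 0.30478 + 0.04662 = 0.62776
Then overall,
P(G) = 0.7·0.55922 + 0.3·0.62776
      = 0.391454 + 0.188328 = 0.579782

P(G) ≈ 0.5798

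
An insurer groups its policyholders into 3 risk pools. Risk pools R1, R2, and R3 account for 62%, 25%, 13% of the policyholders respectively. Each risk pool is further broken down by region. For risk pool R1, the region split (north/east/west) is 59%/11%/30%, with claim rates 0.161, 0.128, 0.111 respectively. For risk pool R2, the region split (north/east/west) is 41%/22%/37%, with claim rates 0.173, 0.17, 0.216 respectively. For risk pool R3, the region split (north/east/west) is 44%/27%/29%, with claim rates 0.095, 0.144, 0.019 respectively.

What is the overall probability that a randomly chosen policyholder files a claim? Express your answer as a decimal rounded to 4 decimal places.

0.1465

P(C|R1) = 0.59·0.161 + 0.11·0.128 + 0.3·0.111 = 0.09499 + 0.01408 + 0.0333 = 0.14237
P(C|R2) = 0.41·0.173 + 0.22·0.17 + 0.37·0.216 = 0.07093 + 0.0374 + 0.07992 = 0.18825
P(C|R3) = 0.44·0.095 + 0.27·0.144 + 0.29·0.019 = 0.0418 + 0.03888 + 0.00551 = 0.08619
Then overall,
P(C) = 0.62·0.14237 + 0.25·0.18825 + 0.13·0.08619
      = 0.0882694 + 0.0470625 + 0.0112047 = 0.1465366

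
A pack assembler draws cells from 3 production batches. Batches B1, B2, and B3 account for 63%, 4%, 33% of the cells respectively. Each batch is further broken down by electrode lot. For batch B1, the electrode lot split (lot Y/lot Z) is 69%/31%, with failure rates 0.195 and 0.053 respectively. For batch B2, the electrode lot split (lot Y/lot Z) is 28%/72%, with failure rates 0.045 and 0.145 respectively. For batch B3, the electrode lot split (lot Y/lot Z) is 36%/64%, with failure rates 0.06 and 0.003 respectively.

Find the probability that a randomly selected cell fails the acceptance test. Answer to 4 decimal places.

0.1076

P(F|B1) = 0.69·0.195 + 0.31·0.053 = 0.13455 + 0.01643 = 0.15098
P(F|B2) = 0.28·0.045 + 0.72·0.145 = 0.0126 + 0.1044 = 0.117
P(F|B3) = 0.36·0.06 + 0.64·0.003 = 0.0216 + 0.00192 = 0.02352
By total probability over the outer partition,
P(F) = 0.63·0.15098 + 0.04·0.117 + 0.33·0.02352
      = 0.0951174 + 0.00468 + 0.0077616 = 0.107559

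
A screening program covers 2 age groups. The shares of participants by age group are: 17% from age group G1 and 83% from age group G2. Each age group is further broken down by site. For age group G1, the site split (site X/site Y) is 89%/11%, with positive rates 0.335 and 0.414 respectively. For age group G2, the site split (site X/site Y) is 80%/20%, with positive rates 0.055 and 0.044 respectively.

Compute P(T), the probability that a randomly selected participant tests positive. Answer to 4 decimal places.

0.1023

P(T|G1) = 0.89·0.335 + 0.11·0.414 = 0.29815 + 0.04554 = 0.34369
P(T|G2) = 0.8·0.055 + 0.2·0.044 = 0.044 + 0.0088 = 0.0528
Then overall,
P(T) = 0.17·0.34369 + 0.83·0.0528
      = 0.0584273 + 0.043824 = 0.1022513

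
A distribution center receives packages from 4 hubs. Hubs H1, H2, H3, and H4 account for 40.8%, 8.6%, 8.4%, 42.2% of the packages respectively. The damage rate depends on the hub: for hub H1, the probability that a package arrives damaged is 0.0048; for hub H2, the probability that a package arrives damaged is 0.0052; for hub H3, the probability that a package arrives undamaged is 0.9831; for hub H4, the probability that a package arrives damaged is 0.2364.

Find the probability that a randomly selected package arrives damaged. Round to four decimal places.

P(D|H3) = 1 − 0.9831 = 0.0169.
Using total probability over the partition,
P(D) = P(D|H1)·P(H1) + P(D|H2)·P(H2) + P(D|H3)·P(H3) + P(D|H4)·P(H4)
      = 0.0048·0.408 + 0.0052·0.086 + 0.0169·0.084 + 0.2364·0.422
      = 0.0019584 + 0.0004472 + 0.0014196 + 0.0997608 = 0.103586

P(D) ≈ 0.1036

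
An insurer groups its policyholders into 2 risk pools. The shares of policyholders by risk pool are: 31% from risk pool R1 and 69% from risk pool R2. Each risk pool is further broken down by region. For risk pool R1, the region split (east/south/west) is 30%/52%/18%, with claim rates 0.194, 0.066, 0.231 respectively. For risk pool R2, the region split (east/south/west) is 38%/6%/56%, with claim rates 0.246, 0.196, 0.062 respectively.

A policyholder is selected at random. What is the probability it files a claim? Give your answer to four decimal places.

P(C|R1) = 0.3·0.194 + 0.52·0.066 + 0.18·0.231 = 0.0582 + 0.03432 + 0.04158 = 0.1341
P(C|R2) = 0.38·0.246 + 0.06·0.196 + 0.56·0.062 = 0.09348 + 0.01176 + 0.03472 = 0.13996
By total probability over the outer partition,
P(C) = 0.31·0.1341 + 0.69·0.13996
      = 0.041571 + 0.0965724 = 0.1381434

P(C) ≈ 0.1381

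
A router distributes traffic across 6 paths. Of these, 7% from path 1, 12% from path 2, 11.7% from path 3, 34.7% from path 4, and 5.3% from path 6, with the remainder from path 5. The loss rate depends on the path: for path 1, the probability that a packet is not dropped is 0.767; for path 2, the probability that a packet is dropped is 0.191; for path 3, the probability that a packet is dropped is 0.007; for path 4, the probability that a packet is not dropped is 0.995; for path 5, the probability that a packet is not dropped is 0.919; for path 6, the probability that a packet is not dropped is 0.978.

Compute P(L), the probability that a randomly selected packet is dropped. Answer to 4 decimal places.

P(5) = 1 − (0.07 + 0.12 + 0.117 + 0.347 + 0.053) = 0.293.
P(L|1) = 1 − 0.767 = 0.233.
P(L|4) = 1 − 0.995 = 0.005.
P(L|5) = 1 − 0.919 = 0.081.
P(L|6) = 1 − 0.978 = 0.022.
P(L) = P(L|1)·P(1) + P(L|2)·P(2) + P(L|3)·P(3) + P(L|4)·P(4) + P(L|5)·P(5) + P(L|6)·P(6)
      = 0.233·0.07 + 0.191·0.12 + 0.007·0.117 + 0.005·0.347 + 0.081·0.293 + 0.022·0.053
      = 0.01631 + 0.02292 + 0.000819 + 0.001735 + 0.023733 + 0.001166 = 0.066683

0.0667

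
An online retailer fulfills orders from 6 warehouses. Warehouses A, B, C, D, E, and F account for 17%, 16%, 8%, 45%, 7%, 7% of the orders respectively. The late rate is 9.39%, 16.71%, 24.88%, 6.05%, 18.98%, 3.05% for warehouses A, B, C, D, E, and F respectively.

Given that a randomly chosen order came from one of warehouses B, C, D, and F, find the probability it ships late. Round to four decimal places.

Let S = {B, C, D, F}.
P(S) = 0.16 + 0.08 + 0.45 + 0.07 = 0.76.
P(L ∩ S) = 0.1671·0.16 + 0.2488·0.08 + 0.0605·0.45 + 0.0305·0.07 = 0.026736 + 0.019904 + 0.027225 + 0.002135 = 0.076.
P(L | S) = 0.076 / 0.76 = 0.100000…

P(L|S) ≈ 0.1000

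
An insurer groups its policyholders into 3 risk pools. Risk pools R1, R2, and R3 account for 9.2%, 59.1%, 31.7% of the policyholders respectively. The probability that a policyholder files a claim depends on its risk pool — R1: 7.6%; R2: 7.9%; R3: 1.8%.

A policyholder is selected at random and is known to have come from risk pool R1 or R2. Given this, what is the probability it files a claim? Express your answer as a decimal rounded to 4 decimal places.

Let S = {R1, R2}.
P(S) = 0.092 + 0.591 = 0.683.
P(C ∩ S) = 0.076·0.092 + 0.079·0.591 = 0.006992 + 0.046689 = 0.053681.
P(C | S) = 0.053681 / 0.683 = 0.078596…

0.0786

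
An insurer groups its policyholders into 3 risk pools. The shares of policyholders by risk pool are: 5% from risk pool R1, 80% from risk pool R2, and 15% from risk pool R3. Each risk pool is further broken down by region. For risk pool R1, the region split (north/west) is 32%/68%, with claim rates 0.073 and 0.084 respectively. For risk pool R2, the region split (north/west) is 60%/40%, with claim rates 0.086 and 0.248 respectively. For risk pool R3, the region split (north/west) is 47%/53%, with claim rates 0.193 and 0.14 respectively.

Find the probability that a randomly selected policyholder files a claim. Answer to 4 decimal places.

P(C) ≈ 0.1494

P(C|R1) = 0.32·0.073 + 0.68·0.084 = 0.02336 + 0.05712 = 0.08048
P(C|R2) = 0.6·0.086 + 0.4·0.248 = 0.0516 + 0.0992 = 0.1508
P(C|R3) = 0.47·0.193 + 0.53·0.14 = 0.09071 + 0.0742 = 0.16491
Then overall,
P(C) = 0.05·0.08048 + 0.8·0.1508 + 0.15·0.16491
      = 0.004024 + 0.12064 + 0.0247365 = 0.1494005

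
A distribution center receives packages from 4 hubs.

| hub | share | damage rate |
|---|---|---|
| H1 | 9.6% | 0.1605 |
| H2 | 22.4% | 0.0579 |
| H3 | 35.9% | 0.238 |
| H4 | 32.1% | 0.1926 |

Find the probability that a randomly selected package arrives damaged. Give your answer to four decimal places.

P(D) ≈ 0.1756

P(D) = P(D|H1)·P(H1) + P(D|H2)·P(H2) + P(D|H3)·P(H3) + P(D|H4)·P(H4)
      = 0.1605·0.096 + 0.0579·0.224 + 0.238·0.359 + 0.1926·0.321
      = 0.015408 + 0.0129696 + 0.085442 + 0.0618246 = 0.1756442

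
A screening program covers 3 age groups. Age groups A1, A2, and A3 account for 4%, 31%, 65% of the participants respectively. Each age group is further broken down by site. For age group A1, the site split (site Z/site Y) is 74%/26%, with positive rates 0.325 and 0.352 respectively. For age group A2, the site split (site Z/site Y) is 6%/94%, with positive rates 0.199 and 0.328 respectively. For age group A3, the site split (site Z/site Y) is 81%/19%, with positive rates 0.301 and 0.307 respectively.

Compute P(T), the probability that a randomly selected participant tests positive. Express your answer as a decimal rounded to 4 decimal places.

0.3090

P(T|A1) = 0.74·0.325 + 0.26·0.352 = 0.2405 + 0.09152 = 0.33202
P(T|A2) = 0.06·0.199 + 0.94·0.328 = 0.01194 + 0.30832 = 0.32026
P(T|A3) = 0.81·0.301 + 0.19·0.307 = 0.24381 + 0.05833 = 0.30214
By total probability over the outer partition,
P(T) = 0.04·0.33202 + 0.31·0.32026 + 0.65·0.30214
      = 0.0132808 + 0.0992806 + 0.196391 = 0.3089524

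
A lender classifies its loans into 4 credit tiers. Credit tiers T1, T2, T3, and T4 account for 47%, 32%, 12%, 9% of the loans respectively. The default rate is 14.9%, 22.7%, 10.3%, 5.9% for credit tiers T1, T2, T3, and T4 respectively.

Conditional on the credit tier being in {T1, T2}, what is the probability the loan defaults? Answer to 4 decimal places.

Let S = {T1, T2}.
P(S) = 0.47 + 0.32 = 0.79.
P(D ∩ S) = 0.149·0.47 + 0.227·0.32 = 0.07003 + 0.07264 = 0.14267.
P(D | S) = 0.14267 / 0.79 = 0.180595…

0.1806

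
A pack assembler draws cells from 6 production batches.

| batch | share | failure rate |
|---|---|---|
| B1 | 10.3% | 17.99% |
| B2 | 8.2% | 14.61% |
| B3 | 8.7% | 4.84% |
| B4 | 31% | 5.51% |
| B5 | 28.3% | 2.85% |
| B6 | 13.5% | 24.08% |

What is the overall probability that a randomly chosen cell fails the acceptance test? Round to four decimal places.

By the law of total probability,
P(F) = P(F|B1)·P(B1) + P(F|B2)·P(B2) + P(F|B3)·P(B3) + P(F|B4)·P(B4) + P(F|B5)·P(B5) + P(F|B6)·P(B6)
      = 0.1799·0.103 + 0.1461·0.082 + 0.0484·0.087 + 0.0551·0.31 + 0.0285·0.283 + 0.2408·0.135
      = 0.0185297 + 0.0119802 + 0.0042108 + 0.017081 + 0.0080655 + 0.032508 = 0.0923752

P(F) ≈ 0.0924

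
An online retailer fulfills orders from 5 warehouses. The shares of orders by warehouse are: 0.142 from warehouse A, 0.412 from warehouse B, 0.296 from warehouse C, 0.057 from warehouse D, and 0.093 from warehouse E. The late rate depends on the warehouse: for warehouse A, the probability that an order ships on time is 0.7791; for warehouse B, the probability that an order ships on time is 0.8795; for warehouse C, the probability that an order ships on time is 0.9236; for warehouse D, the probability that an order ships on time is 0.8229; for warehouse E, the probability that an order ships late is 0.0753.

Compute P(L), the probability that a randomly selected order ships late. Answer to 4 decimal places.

0.1207

P(L|A) = 1 − 0.7791 = 0.2209.
P(L|B) = 1 − 0.8795 = 0.1205.
P(L|C) = 1 − 0.9236 = 0.0764.
P(L|D) = 1 − 0.8229 = 0.1771.
Using total probability over the partition,
P(L) = P(L|A)·P(A) + P(L|B)·P(B) + P(L|C)·P(C) + P(L|D)·P(D) + P(L|E)·P(E)
      = 0.2209·0.142 + 0.1205·0.412 + 0.0764·0.296 + 0.1771·0.057 + 0.0753·0.093
      = 0.0313678 + 0.049646 + 0.0226144 + 0.0100947 + 0.0070029 = 0.1207258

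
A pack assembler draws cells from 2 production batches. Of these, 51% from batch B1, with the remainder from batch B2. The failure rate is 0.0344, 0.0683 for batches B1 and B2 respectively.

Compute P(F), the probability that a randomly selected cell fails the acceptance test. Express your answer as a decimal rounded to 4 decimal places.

P(B2) = 1 − (0.51) = 0.49.
P(F) = P(F|B1)·P(B1) + P(F|B2)·P(B2)
      = 0.0344·0.51 + 0.0683·0.49
      = 0.017544 + 0.033467 = 0.051011

P(F) ≈ 0.0510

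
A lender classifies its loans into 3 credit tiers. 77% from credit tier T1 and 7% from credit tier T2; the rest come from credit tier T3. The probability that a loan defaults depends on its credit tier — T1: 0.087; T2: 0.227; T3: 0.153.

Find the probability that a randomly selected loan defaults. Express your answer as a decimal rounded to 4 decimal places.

P(D) ≈ 0.1074

P(T3) = 1 − (0.77 + 0.07) = 0.16.
Summing over the partition,
P(D) = P(D|T1)·P(T1) + P(D|T2)·P(T2) + P(D|T3)·P(T3)
      = 0.087·0.77 + 0.227·0.07 + 0.153·0.16
      = 0.06699 + 0.01589 + 0.02448 = 0.10736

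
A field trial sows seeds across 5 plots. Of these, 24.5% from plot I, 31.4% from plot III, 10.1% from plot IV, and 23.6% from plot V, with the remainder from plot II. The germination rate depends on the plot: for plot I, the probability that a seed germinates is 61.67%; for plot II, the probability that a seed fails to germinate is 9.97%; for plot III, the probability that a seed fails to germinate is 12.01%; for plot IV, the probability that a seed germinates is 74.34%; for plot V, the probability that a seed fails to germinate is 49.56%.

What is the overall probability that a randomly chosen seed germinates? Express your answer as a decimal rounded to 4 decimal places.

P(G) ≈ 0.7151

P(II) = 1 − (0.245 + 0.314 + 0.101 + 0.236) = 0.104.
P(G|II) = 1 − 0.0997 = 0.9003.
P(G|III) = 1 − 0.1201 = 0.8799.
P(G|V) = 1 − 0.4956 = 0.5044.
P(G) = P(G|I)·P(I) + P(G|II)·P(II) + P(G|III)·P(III) + P(G|IV)·P(IV) + P(G|V)·P(V)
      = 0.6167·0.245 + 0.9003·0.104 + 0.8799·0.314 + 0.7434·0.101 + 0.5044·0.236
      = 0.1510915 + 0.0936312 + 0.2762886 + 0.0750834 + 0.1190384 = 0.7151331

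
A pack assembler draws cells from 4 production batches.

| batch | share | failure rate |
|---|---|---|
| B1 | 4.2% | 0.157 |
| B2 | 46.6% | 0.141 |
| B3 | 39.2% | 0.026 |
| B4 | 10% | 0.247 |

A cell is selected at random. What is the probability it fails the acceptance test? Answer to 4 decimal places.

0.1072

P(F) = P(F|B1)·P(B1) + P(F|B2)·P(B2) + P(F|B3)·P(B3) + P(F|B4)·P(B4)
      = 0.157·0.042 + 0.141·0.466 + 0.026·0.392 + 0.247·0.1
      = 0.006594 + 0.065706 + 0.010192 + 0.0247 = 0.107192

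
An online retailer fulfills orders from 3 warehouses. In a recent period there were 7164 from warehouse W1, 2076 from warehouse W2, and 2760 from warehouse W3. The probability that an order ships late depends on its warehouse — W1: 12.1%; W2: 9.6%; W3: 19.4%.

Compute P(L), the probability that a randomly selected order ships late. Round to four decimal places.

Total: 7164 + 2076 + 2760 = 12000.
P(W1) = 7164/12000 = 0.597. P(W2) = 2076/12000 = 0.173. P(W3) = 2760/12000 = 0.23.
P(L) = P(L|W1)·P(W1) + P(L|W2)·P(W2) + P(L|W3)·P(W3)
      = 0.121·0.597 + 0.096·0.173 + 0.194·0.23
      = 0.072237 + 0.016608 + 0.04462 = 0.133465

P(L) ≈ 0.1335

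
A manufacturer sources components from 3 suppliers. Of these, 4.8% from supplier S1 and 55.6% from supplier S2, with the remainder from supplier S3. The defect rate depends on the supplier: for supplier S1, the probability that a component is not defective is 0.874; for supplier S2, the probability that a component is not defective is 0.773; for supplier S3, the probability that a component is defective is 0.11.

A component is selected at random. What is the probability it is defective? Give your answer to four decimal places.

P(S3) = 1 − (0.048 + 0.556) = 0.396.
P(D|S1) = 1 − 0.874 = 0.126.
P(D|S2) = 1 − 0.773 = 0.227.
P(D) = P(D|S1)·P(S1) + P(D|S2)·P(S2) + P(D|S3)·P(S3)
      = 0.126·0.048 + 0.227·0.556 + 0.11·0.396
      = 0.006048 + 0.126212 + 0.04356 = 0.17582

P(D) ≈ 0.1758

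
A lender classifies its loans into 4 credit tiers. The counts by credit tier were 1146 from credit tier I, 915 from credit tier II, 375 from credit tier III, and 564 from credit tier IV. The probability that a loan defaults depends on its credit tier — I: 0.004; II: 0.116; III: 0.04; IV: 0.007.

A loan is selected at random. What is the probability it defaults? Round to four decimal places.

Total: 1146 + 915 + 375 + 564 = 3000.
P(I) = 1146/3000 = 0.382. P(II) = 915/3000 = 0.305. P(III) = 375/3000 = 0.125. P(IV) = 564/3000 = 0.188.
P(D) = P(D|I)·P(I) + P(D|II)·P(II) + P(D|III)·P(III) + P(D|IV)·P(IV)
      = 0.004·0.382 + 0.116·0.305 + 0.04·0.125 + 0.007·0.188
      = 0.001528 + 0.03538 + 0.005 + 0.001316 = 0.043224

0.0432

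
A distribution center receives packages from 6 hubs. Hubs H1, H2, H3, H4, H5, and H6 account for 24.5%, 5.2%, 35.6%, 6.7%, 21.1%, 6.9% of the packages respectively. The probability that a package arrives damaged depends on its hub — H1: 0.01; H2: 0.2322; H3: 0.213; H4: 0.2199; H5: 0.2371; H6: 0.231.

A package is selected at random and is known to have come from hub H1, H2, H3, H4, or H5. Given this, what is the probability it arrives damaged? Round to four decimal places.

P(D|S) ≈ 0.1666

Let S = {H1, H2, H3, H4, H5}.
P(S) = 0.245 + 0.052 + 0.356 + 0.067 + 0.211 = 0.931.
P(D ∩ S) = 0.01·0.245 + 0.2322·0.052 + 0.213·0.356 + 0.2199·0.067 + 0.2371·0.211 = 0.00245 + 0.0120744 + 0.075828 + 0.0147333 + 0.0500281 = 0.1551138.
P(D | S) = 0.1551138 / 0.931 = 0.166610…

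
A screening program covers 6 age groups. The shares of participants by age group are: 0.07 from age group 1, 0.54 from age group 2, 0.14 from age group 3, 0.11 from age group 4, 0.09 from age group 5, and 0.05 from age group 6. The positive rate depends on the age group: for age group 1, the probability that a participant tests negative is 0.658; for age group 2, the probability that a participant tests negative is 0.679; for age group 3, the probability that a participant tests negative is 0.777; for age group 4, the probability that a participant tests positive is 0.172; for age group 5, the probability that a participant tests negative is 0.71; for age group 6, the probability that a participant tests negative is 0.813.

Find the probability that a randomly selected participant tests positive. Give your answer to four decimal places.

P(T) ≈ 0.2829

P(T|1) = 1 − 0.658 = 0.342.
P(T|2) = 1 − 0.679 = 0.321.
P(T|3) = 1 − 0.777 = 0.223.
P(T|5) = 1 − 0.71 = 0.29.
P(T|6) = 1 − 0.813 = 0.187.
Using total probability over the partition,
P(T) = P(T|1)·P(1) + P(T|2)·P(2) + P(T|3)·P(3) + P(T|4)·P(4) + P(T|5)·P(5) + P(T|6)·P(6)
      = 0.342·0.07 + 0.321·0.54 + 0.223·0.14 + 0.172·0.11 + 0.29·0.09 + 0.187·0.05
      = 0.02394 + 0.17334 + 0.03122 + 0.01892 + 0.0261 + 0.00935 = 0.28287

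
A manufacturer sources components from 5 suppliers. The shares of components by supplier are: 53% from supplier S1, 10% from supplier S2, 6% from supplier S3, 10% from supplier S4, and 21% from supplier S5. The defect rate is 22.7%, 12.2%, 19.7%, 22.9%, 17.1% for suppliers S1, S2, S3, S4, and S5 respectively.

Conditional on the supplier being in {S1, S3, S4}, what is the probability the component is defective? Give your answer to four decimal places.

P(D|S) ≈ 0.2247

Let S = {S1, S3, S4}.
P(S) = 0.53 + 0.06 + 0.1 = 0.69.
P(D ∩ S) = 0.227·0.53 + 0.197·0.06 + 0.229·0.1 = 0.12031 + 0.01182 + 0.0229 = 0.15503.
P(D | S) = 0.15503 / 0.69 = 0.224681…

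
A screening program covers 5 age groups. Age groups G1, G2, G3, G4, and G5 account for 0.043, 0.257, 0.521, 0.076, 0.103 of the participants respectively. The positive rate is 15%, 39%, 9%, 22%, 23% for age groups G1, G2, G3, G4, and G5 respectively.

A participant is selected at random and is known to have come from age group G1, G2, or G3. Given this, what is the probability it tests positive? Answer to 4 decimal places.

P(T|S) ≈ 0.1871

Let S = {G1, G2, G3}.
P(S) = 0.043 + 0.257 + 0.521 = 0.821.
P(T ∩ S) = 0.15·0.043 + 0.39·0.257 + 0.09·0.521 = 0.00645 + 0.10023 + 0.04689 = 0.15357.
P(T | S) = 0.15357 / 0.821 = 0.187052…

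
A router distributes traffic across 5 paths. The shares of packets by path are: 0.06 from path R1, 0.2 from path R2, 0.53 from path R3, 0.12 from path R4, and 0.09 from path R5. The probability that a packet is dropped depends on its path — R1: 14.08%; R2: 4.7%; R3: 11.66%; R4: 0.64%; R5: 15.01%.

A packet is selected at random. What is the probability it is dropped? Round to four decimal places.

0.0939

P(L) = P(L|R1)·P(R1) + P(L|R2)·P(R2) + P(L|R3)·P(R3) + P(L|R4)·P(R4) + P(L|R5)·P(R5)
      = 0.1408·0.06 + 0.047·0.2 + 0.1166·0.53 + 0.0064·0.12 + 0.1501·0.09
      = 0.008448 + 0.0094 + 0.061798 + 0.000768 + 0.013509 = 0.093923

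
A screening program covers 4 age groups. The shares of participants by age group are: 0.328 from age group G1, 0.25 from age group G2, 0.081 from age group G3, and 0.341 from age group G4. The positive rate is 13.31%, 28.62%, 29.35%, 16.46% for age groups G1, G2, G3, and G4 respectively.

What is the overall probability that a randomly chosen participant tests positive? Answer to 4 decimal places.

P(T) ≈ 0.1951

P(T) = P(T|G1)·P(G1) + P(T|G2)·P(G2) + P(T|G3)·P(G3) + P(T|G4)·P(G4)
      = 0.1331·0.328 + 0.2862·0.25 + 0.2935·0.081 + 0.1646·0.341
      = 0.0436568 + 0.07155 + 0.0237735 + 0.0561286 = 0.1951089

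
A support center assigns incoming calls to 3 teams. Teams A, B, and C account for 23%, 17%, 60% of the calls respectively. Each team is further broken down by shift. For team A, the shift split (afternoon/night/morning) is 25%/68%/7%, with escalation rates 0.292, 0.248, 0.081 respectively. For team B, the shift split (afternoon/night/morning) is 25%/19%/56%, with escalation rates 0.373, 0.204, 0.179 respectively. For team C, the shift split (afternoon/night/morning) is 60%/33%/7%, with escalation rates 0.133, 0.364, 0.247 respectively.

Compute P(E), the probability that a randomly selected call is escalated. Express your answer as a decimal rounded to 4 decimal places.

P(E) ≈ 0.2267

P(E|A) = 0.25·0.292 + 0.68·0.248 + 0.07·0.081 = 0.073 + 0.16864 + 0.00567 = 0.24731
P(E|B) = 0.25·0.373 + 0.19·0.204 + 0.56·0.179 = 0.09325 + 0.03876 + 0.10024 = 0.23225
P(E|C) = 0.6·0.133 + 0.33·0.364 + 0.07·0.247 = 0.0798 + 0.12012 + 0.01729 = 0.21721
By total probability over the outer partition,
P(E) = 0.23·0.24731 + 0.17·0.23225 + 0.6·0.21721
      = 0.0568813 + 0.0394825 + 0.130326 = 0.2266898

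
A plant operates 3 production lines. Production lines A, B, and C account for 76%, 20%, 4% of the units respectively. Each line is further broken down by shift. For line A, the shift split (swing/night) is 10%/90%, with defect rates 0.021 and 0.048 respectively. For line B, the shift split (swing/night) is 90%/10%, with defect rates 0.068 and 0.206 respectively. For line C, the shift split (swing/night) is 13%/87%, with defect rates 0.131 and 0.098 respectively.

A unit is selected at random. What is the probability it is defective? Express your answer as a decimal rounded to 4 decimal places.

P(D|A) = 0.1·0.021 + 0.9·0.048 = 0.0021 + 0.0432 = 0.0453
P(D|B) = 0.9·0.068 + 0.1·0.206 = 0.0612 + 0.0206 = 0.0818
P(D|C) = 0.13·0.131 + 0.87·0.098 = 0.01703 + 0.08526 = 0.10229
By total probability over the outer partition,
P(D) = 0.76·0.0453 + 0.2·0.0818 + 0.04·0.10229
      = 0.034428 + 0.01636 + 0.0040916 = 0.0548796

0.0549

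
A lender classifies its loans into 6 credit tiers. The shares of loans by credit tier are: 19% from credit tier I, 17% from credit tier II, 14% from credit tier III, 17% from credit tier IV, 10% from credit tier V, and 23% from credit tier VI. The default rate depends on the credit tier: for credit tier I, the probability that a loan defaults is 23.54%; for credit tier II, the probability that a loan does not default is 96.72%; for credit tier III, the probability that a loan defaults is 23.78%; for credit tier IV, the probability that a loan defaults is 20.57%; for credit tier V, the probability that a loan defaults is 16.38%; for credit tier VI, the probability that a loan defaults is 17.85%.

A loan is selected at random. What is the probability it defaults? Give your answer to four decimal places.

P(D|II) = 1 − 0.9672 = 0.0328.
By the law of total probability,
P(D) = P(D|I)·P(I) + P(D|II)·P(II) + P(D|III)·P(III) + P(D|IV)·P(IV) + P(D|V)·P(V) + P(D|VI)·P(VI)
      = 0.2354·0.19 + 0.0328·0.17 + 0.2378·0.14 + 0.2057·0.17 + 0.1638·0.1 + 0.1785·0.23
      = 0.044726 + 0.005576 + 0.033292 + 0.034969 + 0.01638 + 0.041055 = 0.175998

P(D) ≈ 0.1760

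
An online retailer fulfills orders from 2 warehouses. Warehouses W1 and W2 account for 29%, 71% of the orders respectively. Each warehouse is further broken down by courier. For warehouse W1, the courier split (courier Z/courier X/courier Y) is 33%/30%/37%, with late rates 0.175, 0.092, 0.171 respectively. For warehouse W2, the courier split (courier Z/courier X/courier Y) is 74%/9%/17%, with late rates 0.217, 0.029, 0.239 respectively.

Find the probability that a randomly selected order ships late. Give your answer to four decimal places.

P(L) ≈ 0.1878

P(L|W1) = 0.33·0.175 + 0.3·0.092 + 0.37·0.171 = 0.05775 + 0.0276 + 0.06327 = 0.14862
P(L|W2) = 0.74·0.217 + 0.09·0.029 + 0.17·0.239 = 0.16058 + 0.00261 + 0.04063 = 0.20382
By total probability over the outer partition,
P(L) = 0.29·0.14862 + 0.71·0.20382
      = 0.0430998 + 0.1447122 = 0.187812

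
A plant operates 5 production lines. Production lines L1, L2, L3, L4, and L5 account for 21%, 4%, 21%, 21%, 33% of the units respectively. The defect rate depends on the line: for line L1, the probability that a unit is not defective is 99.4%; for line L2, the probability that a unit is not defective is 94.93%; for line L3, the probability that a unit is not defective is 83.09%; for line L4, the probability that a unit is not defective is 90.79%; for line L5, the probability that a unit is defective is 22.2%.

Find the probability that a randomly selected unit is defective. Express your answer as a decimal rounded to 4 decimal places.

0.1314

P(D|L1) = 1 − 0.994 = 0.006.
P(D|L2) = 1 − 0.9493 = 0.0507.
P(D|L3) = 1 − 0.8309 = 0.1691.
P(D|L4) = 1 − 0.9079 = 0.0921.
P(D) = P(D|L1)·P(L1) + P(D|L2)·P(L2) + P(D|L3)·P(L3) + P(D|L4)·P(L4) + P(D|L5)·P(L5)
      = 0.006·0.21 + 0.0507·0.04 + 0.1691·0.21 + 0.0921·0.21 + 0.222·0.33
      = 0.00126 + 0.002028 + 0.035511 + 0.019341 + 0.07326 = 0.1314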